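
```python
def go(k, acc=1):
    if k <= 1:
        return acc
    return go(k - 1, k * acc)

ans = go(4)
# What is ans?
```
Call trace:
go(k=4, acc=1)
  go(k=3, acc=4)
    go(k=2, acc=12)
      go(k=1, acc=24)
      -> return 24
    -> return 24
  -> return 24
-> return 24

Final answer: 24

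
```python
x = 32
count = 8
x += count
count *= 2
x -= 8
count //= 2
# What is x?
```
Trace:
  x=32
  x=32, count=8
  x=40, count=8
  x=40, count=16
  x=32, count=16
  x=32, count=8

Final answer: 32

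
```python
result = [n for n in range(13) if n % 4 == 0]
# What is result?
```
Trace:
  n=0
  n=1
  n=2
  n=3
  n=4
  n=5
  n=6
  n=7
  n=8
  n=9
  n=10
  n=11
  n=12
  result=[0, 4, 8, 12]

Final answer: [0, 4, 8, 12]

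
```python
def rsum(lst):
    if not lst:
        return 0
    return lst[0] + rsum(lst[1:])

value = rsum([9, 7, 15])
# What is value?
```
Call trace:
rsum(lst=[9, 7, 15])
  rsum(lst=[7, 15])
    rsum(lst=[15])
      rsum(lst=[])
      -> return 0
    -> return 15
  -> return 22
-> return 31

Final answer: 31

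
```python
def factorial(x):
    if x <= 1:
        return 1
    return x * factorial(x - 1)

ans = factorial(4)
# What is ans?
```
Call trace:
factorial(x=4)
  factorial(x=3)
    factorial(x=2)
      factorial(x=1)
      -> return 1
    -> return 2
  -> return 6
-> return 24

Final answer: 24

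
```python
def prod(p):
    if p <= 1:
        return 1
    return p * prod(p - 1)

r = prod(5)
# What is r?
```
Call trace:
prod(p=5)
  prod(p=4)
    prod(p=3)
      prod(p=2)
        prod(p=1)
        -> return 1
      -> return 2
    -> return 6
  -> return 24
-> return 120

Final answer: 120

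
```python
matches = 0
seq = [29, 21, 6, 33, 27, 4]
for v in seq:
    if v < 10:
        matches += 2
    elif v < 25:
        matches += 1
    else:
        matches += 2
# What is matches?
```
Trace:
  matches=0
  matches=2, v=29
  matches=3, v=21
  matches=5, v=6
  matches=7, v=33
  matches=9, v=27
  matches=11, v=4

Final answer: 11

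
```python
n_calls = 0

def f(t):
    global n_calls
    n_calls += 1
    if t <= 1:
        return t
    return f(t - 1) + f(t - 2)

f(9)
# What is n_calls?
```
Call trace (a repeated sub-call is expanded the first time; later identical calls just restate its return value):
f(t=9)
  f(t=8)
    f(t=7)
      f(t=6)
        f(t=5)
          f(t=4)
            f(t=3)
              f(t=2)
                f(t=1)
                -> return 1
                f(t=0)
                -> return 0
              -> return 1
              f(t=1)
              -> return 1
            -> return 2
            f(t=2) -> return 1  (same call as traced above)
          -> return 3
          f(t=3) -> return 2  (same call as traced above)
        -> return 5
        f(t=4) -> return 3  (same call as traced above)
      -> return 8
      f(t=5) -> return 5  (same call as traced above)
    -> return 13
    f(t=6) -> return 8  (same call as traced above)
  -> return 21
  f(t=7) -> return 13  (same call as traced above)
-> return 34

n_calls is incremented once per call, so count the calls in each subtree. Let C(t) = number of calls made by f(t).
C(0) = C(1) = 1 (base case, no recursion); C(t) = 1 + C(t - 1) + C(t - 2) otherwise.
C(2) = 1 + C(1) + C(0) = 1 + 1 + 1 = 3
C(3) = 1 + C(2) + C(1) = 1 + 3 + 1 = 5
C(4) = 1 + C(3) + C(2) = 1 + 5 + 3 = 9
C(5) = 1 + C(4) + C(3) = 1 + 9 + 5 = 15
C(6) = 1 + C(5) + C(4) = 1 + 15 + 9 = 25
C(7) = 1 + C(6) + C(5) = 1 + 25 + 15 = 41
C(8) = 1 + C(7) + C(6) = 1 + 41 + 25 = 67
C(9) = 1 + C(8) + C(7) = 1 + 67 + 41 = 109
n_calls = C(9) = 109

Final answer: 109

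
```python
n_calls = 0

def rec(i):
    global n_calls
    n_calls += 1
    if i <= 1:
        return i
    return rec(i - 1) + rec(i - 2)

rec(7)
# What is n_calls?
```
Call trace (a repeated sub-call is expanded the first time; later identical calls just restate its return value):
rec(i=7)
  rec(i=6)
    rec(i=5)
      rec(i=4)
        rec(i=3)
          rec(i=2)
            rec(i=1)
            -> return 1
            rec(i=0)
            -> return 0
          -> return 1
          rec(i=1)
          -> return 1
        -> return 2
        rec(i=2) -> return 1  (same call as traced above)
      -> return 3
      rec(i=3) -> return 2  (same call as traced above)
    -> return 5
    rec(i=4) -> return 3  (same call as traced above)
  -> return 8
  rec(i=5) -> return 5  (same call as traced above)
-> return 13

n_calls is incremented once per call, so count the calls in each subtree. Let C(i) = number of calls made by rec(i).
C(0) = C(1) = 1 (base case, no recursion); C(i) = 1 + C(i - 1) + C(i - 2) otherwise.
C(2) = 1 + C(1) + C(0) = 1 + 1 + 1 = 3
C(3) = 1 + C(2) + C(1) = 1 + 3 + 1 = 5
C(4) = 1 + C(3) + C(2) = 1 + 5 + 3 = 9
C(5) = 1 + C(4) + C(3) = 1 + 9 + 5 = 15
C(6) = 1 + C(5) + C(4) = 1 + 15 + 9 = 25
C(7) = 1 + C(6) + C(5) = 1 + 25 + 15 = 41
n_calls = C(7) = 41

Final answer: 41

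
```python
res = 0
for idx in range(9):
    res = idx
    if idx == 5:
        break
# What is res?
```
Trace:
  res=0
  res=0, idx=0
  res=1, idx=1
  res=2, idx=2
  res=3, idx=3
  res=4, idx=4
  res=5, idx=5

Final answer: 5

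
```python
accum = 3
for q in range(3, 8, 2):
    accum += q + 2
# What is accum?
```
Trace:
  accum=3
  accum=8, q=3
  accum=15, q=5
  accum=24, q=7

Final answer: 24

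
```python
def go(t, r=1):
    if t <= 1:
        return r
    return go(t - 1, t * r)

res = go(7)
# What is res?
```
Call trace:
go(t=7, r=1)
  go(t=6, r=7)
    go(t=5, r=42)
      go(t=4, r=210)
        go(t=3, r=840)
          go(t=2, r=2520)
            go(t=1, r=5040)
            -> return 5040
          -> return 5040
        -> return 5040
      -> return 5040
    -> return 5040
  -> return 5040
-> return 5040

Final answer: 5040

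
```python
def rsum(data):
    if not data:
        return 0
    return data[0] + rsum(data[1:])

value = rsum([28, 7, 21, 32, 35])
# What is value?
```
Call trace:
rsum(data=[28, 7, 21, 32, 35])
  rsum(data=[7, 21, 32, 35])
    rsum(data=[21, 32, 35])
      rsum(data=[32, 35])
        rsum(data=[35])
          rsum(data=[])
          -> return 0
        -> return 35
      -> return 67
    -> return 88
  -> return 95
-> return 123

Final answer: 123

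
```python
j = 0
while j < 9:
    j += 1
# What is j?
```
Trace:
  j=0
  j=1
  j=2
  j=3
  j=4
  j=5
  j=6
  j=7
  j=8
  j=9

Final answer: 9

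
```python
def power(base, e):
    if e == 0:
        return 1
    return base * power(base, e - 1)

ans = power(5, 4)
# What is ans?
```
Call trace:
power(base=5, e=4)
  power(base=5, e=3)
    power(base=5, e=2)
      power(base=5, e=1)
        power(base=5, e=0)
        -> return 1
      -> return 5
    -> return 25
  -> return 125
-> return 625

Final answer: 625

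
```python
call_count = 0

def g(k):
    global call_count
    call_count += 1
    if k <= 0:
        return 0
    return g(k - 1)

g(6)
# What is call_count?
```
Call trace:
g(k=6)
  g(k=5)
    g(k=4)
      g(k=3)
        g(k=2)
          g(k=1)
            g(k=0)
            -> return 0
          -> return 0
        -> return 0
      -> return 0
    -> return 0
  -> return 0
-> return 0

call_count is incremented once per call. g is entered once for each k = 6, 5, 4, 3, 2, 1, 0 (the k <= 0 call returns without recursing), i.e. 6 + 1 calls.
call_count = 7

Final answer: 7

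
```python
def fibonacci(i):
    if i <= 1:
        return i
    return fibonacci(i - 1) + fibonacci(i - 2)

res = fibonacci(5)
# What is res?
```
Call trace (a repeated sub-call is expanded the first time; later identical calls just restate its return value):
fibonacci(i=5)
  fibonacci(i=4)
    fibonacci(i=3)
      fibonacci(i=2)
        fibonacci(i=1)
        -> return 1
        fibonacci(i=0)
        -> return 0
      -> return 1
      fibonacci(i=1)
      -> return 1
    -> return 2
    fibonacci(i=2) -> return 1  (same call as traced above)
  -> return 3
  fibonacci(i=3) -> return 2  (same call as traced above)
-> return 5

Final answer: 5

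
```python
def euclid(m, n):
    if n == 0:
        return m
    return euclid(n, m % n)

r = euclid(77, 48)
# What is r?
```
Call trace:
euclid(m=77, n=48)
  euclid(m=48, n=29)
    euclid(m=29, n=19)
      euclid(m=19, n=10)
        euclid(m=10, n=9)
          euclid(m=9, n=1)
            euclid(m=1, n=0)
            -> return 1
          -> return 1
        -> return 1
      -> return 1
    -> return 1
  -> return 1
-> return 1

Final answer: 1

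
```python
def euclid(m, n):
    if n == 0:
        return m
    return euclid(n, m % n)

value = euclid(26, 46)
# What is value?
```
Call trace:
euclid(m=26, n=46)
  euclid(m=46, n=26)
    euclid(m=26, n=20)
      euclid(m=20, n=6)
        euclid(m=6, n=2)
          euclid(m=2, n=0)
          -> return 2
        -> return 2
      -> return 2
    -> return 2
  -> return 2
-> return 2

Final answer: 2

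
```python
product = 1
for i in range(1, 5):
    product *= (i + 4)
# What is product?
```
Trace:
  product=1
  product=5, i=1
  product=30, i=2
  product=210, i=3
  product=1680, i=4

Final answer: 1680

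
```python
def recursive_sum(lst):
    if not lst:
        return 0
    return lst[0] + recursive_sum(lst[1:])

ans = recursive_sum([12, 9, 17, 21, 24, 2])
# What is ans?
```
Call trace:
recursive_sum(lst=[12, 9, 17, 21, 24, 2])
  recursive_sum(lst=[9, 17, 21, 24, 2])
    recursive_sum(lst=[17, 21, 24, 2])
      recursive_sum(lst=[21, 24, 2])
        recursive_sum(lst=[24, 2])
          recursive_sum(lst=[2])
            recursive_sum(lst=[])
            -> return 0
          -> return 2
        -> return 26
      -> return 47
    -> return 64
  -> return 73
-> return 85

Final answer: 85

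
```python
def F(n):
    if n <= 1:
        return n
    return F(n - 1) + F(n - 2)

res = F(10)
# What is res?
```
Call trace (a repeated sub-call is expanded the first time; later identical calls just restate its return value):
F(n=10)
  F(n=9)
    F(n=8)
      F(n=7)
        F(n=6)
          F(n=5)
            F(n=4)
              F(n=3)
                F(n=2)
                  F(n=1)
                  -> return 1
                  F(n=0)
                  -> return 0
                -> return 1
                F(n=1)
                -> return 1
              -> return 2
              F(n=2) -> return 1  (same call as traced above)
            -> return 3
            F(n=3) -> return 2  (same call as traced above)
          -> return 5
          F(n=4) -> return 3  (same call as traced above)
        -> return 8
        F(n=5) -> return 5  (same call as traced above)
      -> return 13
      F(n=6) -> return 8  (same call as traced above)
    -> return 21
    F(n=7) -> return 13  (same call as traced above)
  -> return 34
  F(n=8) -> return 21  (same call as traced above)
-> return 55

Final answer: 55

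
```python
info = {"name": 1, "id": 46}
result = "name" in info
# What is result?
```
Trace:
  info={'name': 1, 'id': 46}
  info={'name': 1, 'id': 46}, result=True

Final answer: True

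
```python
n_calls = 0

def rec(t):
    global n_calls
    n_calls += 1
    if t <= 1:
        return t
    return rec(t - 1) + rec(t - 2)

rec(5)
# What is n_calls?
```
Call trace (a repeated sub-call is expanded the first time; later identical calls just restate its return value):
rec(t=5)
  rec(t=4)
    rec(t=3)
      rec(t=2)
        rec(t=1)
        -> return 1
        rec(t=0)
        -> return 0
      -> return 1
      rec(t=1)
      -> return 1
    -> return 2
    rec(t=2) -> return 1  (same call as traced above)
  -> return 3
  rec(t=3) -> return 2  (same call as traced above)
-> return 5

n_calls is incremented once per call, so count the calls in each subtree. Let C(t) = number of calls made by rec(t).
C(0) = C(1) = 1 (base case, no recursion); C(t) = 1 + C(t - 1) + C(t - 2) otherwise.
C(2) = 1 + C(1) + C(0) = 1 + 1 + 1 = 3
C(3) = 1 + C(2) + C(1) = 1 + 3 + 1 = 5
C(4) = 1 + C(3) + C(2) = 1 + 5 + 3 = 9
C(5) = 1 + C(4) + C(3) = 1 + 9 + 5 = 15
n_calls = C(5) = 15

Final answer: 15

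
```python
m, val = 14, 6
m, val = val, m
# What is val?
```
Trace:
  m=14, val=6
  m=6, val=14

Final answer: 14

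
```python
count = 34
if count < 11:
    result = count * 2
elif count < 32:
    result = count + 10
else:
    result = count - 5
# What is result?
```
Trace:
  count=34
  count=34, result=29

Final answer: 29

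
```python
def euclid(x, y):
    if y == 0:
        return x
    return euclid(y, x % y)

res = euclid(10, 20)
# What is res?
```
Call trace:
euclid(x=10, y=20)
  euclid(x=20, y=10)
    euclid(x=10, y=0)
    -> return 10
  -> return 10
-> return 10

Final answer: 10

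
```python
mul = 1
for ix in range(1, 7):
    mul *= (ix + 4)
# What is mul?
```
Trace:
  mul=1
  mul=5, ix=1
  mul=30, ix=2
  mul=210, ix=3
  mul=1680, ix=4
  mul=15120, ix=5
  mul=151200, ix=6

Final answer: 151200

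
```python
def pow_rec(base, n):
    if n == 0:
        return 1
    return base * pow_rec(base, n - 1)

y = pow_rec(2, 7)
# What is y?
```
Call trace:
pow_rec(base=2, n=7)
  pow_rec(base=2, n=6)
    pow_rec(base=2, n=5)
      pow_rec(base=2, n=4)
        pow_rec(base=2, n=3)
          pow_rec(base=2, n=2)
            pow_rec(base=2, n=1)
              pow_rec(base=2, n=0)
              -> return 1
            -> return 2
          -> return 4
        -> return 8
      -> return 16
    -> return 32
  -> return 64
-> return 128

Final answer: 128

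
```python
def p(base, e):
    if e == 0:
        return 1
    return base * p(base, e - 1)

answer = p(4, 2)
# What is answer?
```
Call trace:
p(base=4, e=2)
  p(base=4, e=1)
    p(base=4, e=0)
    -> return 1
  -> return 4
-> return 16

Final answer: 16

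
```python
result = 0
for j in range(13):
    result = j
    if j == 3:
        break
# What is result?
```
Trace:
  result=0
  result=0, j=0
  result=1, j=1
  result=2, j=2
  result=3, j=3

Final answer: 3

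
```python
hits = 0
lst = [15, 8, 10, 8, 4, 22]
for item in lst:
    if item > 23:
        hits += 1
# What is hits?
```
Trace:
  hits=0
  hits=0, item=15
  hits=0, item=8
  hits=0, item=10
  hits=0, item=8
  hits=0, item=4
  hits=0, item=22

Final answer: 0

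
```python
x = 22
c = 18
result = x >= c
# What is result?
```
Trace:
  x=22
  x=22, c=18
  x=22, c=18, result=True

Final answer: True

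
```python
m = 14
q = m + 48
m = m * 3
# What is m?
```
Trace:
  m=14
  m=14, q=62
  m=42, q=62

Final answer: 42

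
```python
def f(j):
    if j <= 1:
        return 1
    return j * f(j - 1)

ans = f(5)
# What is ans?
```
Call trace:
f(j=5)
  f(j=4)
    f(j=3)
      f(j=2)
        f(j=1)
        -> return 1
      -> return 2
    -> return 6
  -> return 24
-> return 120

Final answer: 120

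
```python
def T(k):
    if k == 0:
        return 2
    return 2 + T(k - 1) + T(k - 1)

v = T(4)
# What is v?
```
Call trace (a repeated sub-call is expanded the first time; later identical calls just restate its return value):
T(k=4)
  T(k=3)
    T(k=2)
      T(k=1)
        T(k=0)
        -> return 2
        T(k=0)
        -> return 2
      -> return 6
      T(k=1) -> return 6  (same call as traced above)
    -> return 14
    T(k=2) -> return 14  (same call as traced above)
  -> return 30
  T(k=3) -> return 30  (same call as traced above)
-> return 62

Final answer: 62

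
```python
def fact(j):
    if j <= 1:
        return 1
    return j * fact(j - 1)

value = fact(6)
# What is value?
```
Call trace:
fact(j=6)
  fact(j=5)
    fact(j=4)
      fact(j=3)
        fact(j=2)
          fact(j=1)
          -> return 1
        -> return 2
      -> return 6
    -> return 24
  -> return 120
-> return 720

Final answer: 720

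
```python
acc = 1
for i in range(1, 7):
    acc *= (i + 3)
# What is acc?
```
Trace:
  acc=1
  acc=4, i=1
  acc=20, i=2
  acc=120, i=3
  acc=840, i=4
  acc=6720, i=5
  acc=60480, i=6

Final answer: 60480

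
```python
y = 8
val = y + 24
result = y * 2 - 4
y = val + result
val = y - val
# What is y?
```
Trace:
  y=8
  y=8, val=32
  y=8, val=32, result=12
  y=44, val=32, result=12
  y=44, val=12, result=12

Final answer: 44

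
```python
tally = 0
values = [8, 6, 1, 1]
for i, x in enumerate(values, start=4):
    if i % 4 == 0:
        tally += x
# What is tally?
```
Trace:
  tally=0
  tally=8, i=4, x=8
  tally=8, i=5, x=6
  tally=8, i=6, x=1
  tally=8, i=7, x=1

Final answer: 8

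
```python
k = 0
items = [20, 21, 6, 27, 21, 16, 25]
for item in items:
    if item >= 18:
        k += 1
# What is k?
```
Trace:
  k=0
  k=1, item=20
  k=2, item=21
  k=2, item=6
  k=3, item=27
  k=4, item=21
  k=4, item=16
  k=5, item=25

Final answer: 5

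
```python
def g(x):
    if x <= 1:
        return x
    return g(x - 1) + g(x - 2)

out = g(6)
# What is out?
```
Call trace (a repeated sub-call is expanded the first time; later identical calls just restate its return value):
g(x=6)
  g(x=5)
    g(x=4)
      g(x=3)
        g(x=2)
          g(x=1)
          -> return 1
          g(x=0)
          -> return 0
        -> return 1
        g(x=1)
        -> return 1
      -> return 2
      g(x=2) -> return 1  (same call as traced above)
    -> return 3
    g(x=3) -> return 2  (same call as traced above)
  -> return 5
  g(x=4) -> return 3  (same call as traced above)
-> return 8

Final answer: 8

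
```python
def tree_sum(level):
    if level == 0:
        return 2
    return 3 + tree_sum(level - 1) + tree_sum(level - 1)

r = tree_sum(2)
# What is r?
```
Call trace (a repeated sub-call is expanded the first time; later identical calls just restate its return value):
tree_sum(level=2)
  tree_sum(level=1)
    tree_sum(level=0)
    -> return 2
    tree_sum(level=0)
    -> return 2
  -> return 7
  tree_sum(level=1) -> return 7  (same call as traced above)
-> return 17

Final answer: 17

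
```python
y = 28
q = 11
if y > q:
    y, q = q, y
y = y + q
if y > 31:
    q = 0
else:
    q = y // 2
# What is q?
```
Trace:
  y=28
  y=28, q=11
  y=11, q=28
  y=39, q=28
  y=39, q=0

Final answer: 0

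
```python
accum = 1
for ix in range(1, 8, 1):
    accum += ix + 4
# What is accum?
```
Trace:
  accum=1
  accum=6, ix=1
  accum=12, ix=2
  accum=19, ix=3
  accum=27, ix=4
  accum=36, ix=5
  accum=46, ix=6
  accum=57, ix=7

Final answer: 57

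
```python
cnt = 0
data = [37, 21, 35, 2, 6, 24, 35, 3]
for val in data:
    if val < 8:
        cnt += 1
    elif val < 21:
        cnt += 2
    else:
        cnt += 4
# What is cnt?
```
Trace:
  cnt=0
  cnt=4, val=37
  cnt=8, val=21
  cnt=12, val=35
  cnt=13, val=2
  cnt=14, val=6
  cnt=18, val=24
  cnt=22, val=35
  cnt=23, val=3

Final answer: 23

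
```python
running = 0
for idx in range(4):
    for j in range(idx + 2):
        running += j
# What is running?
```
Trace:
  running=0
  running=0, idx=0, j=0
  running=1, idx=0, j=1
  running=1, idx=1, j=0
  running=2, idx=1, j=1
  running=4, idx=1, j=2
  running=4, idx=2, j=0
  running=5, idx=2, j=1
  running=7, idx=2, j=2
  running=10, idx=2, j=3
  running=10, idx=3, j=0
  running=11, idx=3, j=1
  running=13, idx=3, j=2
  running=16, idx=3, j=3
  running=20, idx=3, j=4

Final answer: 20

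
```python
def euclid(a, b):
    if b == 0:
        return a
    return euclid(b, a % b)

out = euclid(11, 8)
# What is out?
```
Call trace:
euclid(a=11, b=8)
  euclid(a=8, b=3)
    euclid(a=3, b=2)
      euclid(a=2, b=1)
        euclid(a=1, b=0)
        -> return 1
      -> return 1
    -> return 1
  -> return 1
-> return 1

Final answer: 1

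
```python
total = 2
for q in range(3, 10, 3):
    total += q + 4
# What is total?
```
Trace:
  total=2
  total=9, q=3
  total=19, q=6
  total=32, q=9

Final answer: 32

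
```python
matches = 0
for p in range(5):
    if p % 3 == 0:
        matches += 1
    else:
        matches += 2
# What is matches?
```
Trace:
  matches=0
  matches=1, p=0
  matches=3, p=1
  matches=5, p=2
  matches=6, p=3
  matches=8, p=4

Final answer: 8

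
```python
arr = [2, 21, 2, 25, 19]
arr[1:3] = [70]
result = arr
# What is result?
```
Trace:
  arr=[2, 21, 2, 25, 19]
  arr=[2, 70, 25, 19]
  arr=[2, 70, 25, 19], result=[2, 70, 25, 19]

Final answer: [2, 70, 25, 19]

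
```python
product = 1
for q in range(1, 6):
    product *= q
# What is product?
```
Trace:
  product=1
  product=1, q=1
  product=2, q=2
  product=6, q=3
  product=24, q=4
  product=120, q=5

Final answer: 120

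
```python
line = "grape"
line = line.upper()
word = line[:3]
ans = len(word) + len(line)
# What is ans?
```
Trace:
  line='grape'
  line='GRAPE'
  line='GRAPE', word='GRA'
  line='GRAPE', word='GRA', ans=8

Final answer: 8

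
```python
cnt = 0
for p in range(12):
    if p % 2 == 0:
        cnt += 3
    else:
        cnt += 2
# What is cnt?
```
Trace:
  cnt=0
  cnt=3, p=0
  cnt=5, p=1
  cnt=8, p=2
  cnt=10, p=3
  cnt=13, p=4
  cnt=15, p=5
  cnt=18, p=6
  cnt=20, p=7
  cnt=23, p=8
  cnt=25, p=9
  cnt=28, p=10
  cnt=30, p=11

Final answer: 30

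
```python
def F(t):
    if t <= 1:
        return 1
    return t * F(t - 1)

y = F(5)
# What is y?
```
Call trace:
F(t=5)
  F(t=4)
    F(t=3)
      F(t=2)
        F(t=1)
        -> return 1
      -> return 2
    -> return 6
  -> return 24
-> return 120

Final answer: 120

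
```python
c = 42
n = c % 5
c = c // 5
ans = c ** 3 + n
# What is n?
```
Trace:
  c=42
  c=42, n=2
  c=8, n=2
  c=8, n=2, ans=514

Final answer: 2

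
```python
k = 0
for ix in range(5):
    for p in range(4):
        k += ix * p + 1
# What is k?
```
Trace:
  k=0
  k=1, ix=0, p=0
  k=2, ix=0, p=1
  k=3, ix=0, p=2
  k=4, ix=0, p=3
  k=5, ix=1, p=0
  k=7, ix=1, p=1
  k=10, ix=1, p=2
  k=14, ix=1, p=3
  k=15, ix=2, p=0
  k=18, ix=2, p=1
  k=23, ix=2, p=2
  k=30, ix=2, p=3
  k=31, ix=3, p=0
  k=35, ix=3, p=1
  k=42, ix=3, p=2
  k=52, ix=3, p=3
  k=53, ix=4, p=0
  k=58, ix=4, p=1
  k=67, ix=4, p=2
  k=80, ix=4, p=3

Final answer: 80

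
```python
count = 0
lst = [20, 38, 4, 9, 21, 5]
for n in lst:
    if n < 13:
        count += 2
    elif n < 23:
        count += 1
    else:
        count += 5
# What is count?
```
Trace:
  count=0
  count=1, n=20
  count=6, n=38
  count=8, n=4
  count=10, n=9
  count=11, n=21
  count=13, n=5

Final answer: 13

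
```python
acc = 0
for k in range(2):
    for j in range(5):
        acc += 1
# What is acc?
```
Trace:
  acc=0
  acc=1, k=0, j=0
  acc=2, k=0, j=1
  acc=3, k=0, j=2
  acc=4, k=0, j=3
  acc=5, k=0, j=4
  acc=6, k=1, j=0
  acc=7, k=1, j=1
  acc=8, k=1, j=2
  acc=9, k=1, j=3
  acc=10, k=1, j=4

Final answer: 10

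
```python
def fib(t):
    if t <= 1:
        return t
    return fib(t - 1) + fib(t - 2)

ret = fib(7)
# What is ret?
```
Call trace (a repeated sub-call is expanded the first time; later identical calls just restate its return value):
fib(t=7)
  fib(t=6)
    fib(t=5)
      fib(t=4)
        fib(t=3)
          fib(t=2)
            fib(t=1)
            -> return 1
            fib(t=0)
            -> return 0
          -> return 1
          fib(t=1)
          -> return 1
        -> return 2
        fib(t=2) -> return 1  (same call as traced above)
      -> return 3
      fib(t=3) -> return 2  (same call as traced above)
    -> return 5
    fib(t=4) -> return 3  (same call as traced above)
  -> return 8
  fib(t=5) -> return 5  (same call as traced above)
-> return 13

Final answer: 13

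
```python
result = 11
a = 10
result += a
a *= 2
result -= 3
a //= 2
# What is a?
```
Trace:
  result=11
  result=11, a=10
  result=21, a=10
  result=21, a=20
  result=18, a=20
  result=18, a=10

Final answer: 10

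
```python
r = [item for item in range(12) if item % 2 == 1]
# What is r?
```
Trace:
  item=0
  item=1
  item=2
  item=3
  item=4
  item=5
  item=6
  item=7
  item=8
  item=9
  item=10
  item=11
  r=[1, 3, 5, 7, 9, 11]

Final answer: [1, 3, 5, 7, 9, 11]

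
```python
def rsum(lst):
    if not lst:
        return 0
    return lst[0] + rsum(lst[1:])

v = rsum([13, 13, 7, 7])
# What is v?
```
Call trace:
rsum(lst=[13, 13, 7, 7])
  rsum(lst=[13, 7, 7])
    rsum(lst=[7, 7])
      rsum(lst=[7])
        rsum(lst=[])
        -> return 0
      -> return 7
    -> return 14
  -> return 27
-> return 40

Final answer: 40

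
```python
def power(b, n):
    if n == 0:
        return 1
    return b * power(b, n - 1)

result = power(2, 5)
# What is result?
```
Call trace:
power(b=2, n=5)
  power(b=2, n=4)
    power(b=2, n=3)
      power(b=2, n=2)
        power(b=2, n=1)
          power(b=2, n=0)
          -> return 1
        -> return 2
      -> return 4
    -> return 8
  -> return 16
-> return 32

Final answer: 32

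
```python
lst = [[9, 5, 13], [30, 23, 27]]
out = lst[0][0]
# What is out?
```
Trace:
  lst=[[9, 5, 13], [30, 23, 27]]
  lst=[[9, 5, 13], [30, 23, 27]], out=9

Final answer: 9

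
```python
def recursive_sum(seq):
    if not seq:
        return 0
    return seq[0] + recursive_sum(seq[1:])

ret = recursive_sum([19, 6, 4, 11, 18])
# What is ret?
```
Call trace:
recursive_sum(seq=[19, 6, 4, 11, 18])
  recursive_sum(seq=[6, 4, 11, 18])
    recursive_sum(seq=[4, 11, 18])
      recursive_sum(seq=[11, 18])
        recursive_sum(seq=[18])
          recursive_sum(seq=[])
          -> return 0
        -> return 18
      -> return 29
    -> return 33
  -> return 39
-> return 58

Final answer: 58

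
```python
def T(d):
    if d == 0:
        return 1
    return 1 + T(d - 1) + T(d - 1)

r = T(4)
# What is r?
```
Call trace (a repeated sub-call is expanded the first time; later identical calls just restate its return value):
T(d=4)
  T(d=3)
    T(d=2)
      T(d=1)
        T(d=0)
        -> return 1
        T(d=0)
        -> return 1
      -> return 3
      T(d=1) -> return 3  (same call as traced above)
    -> return 7
    T(d=2) -> return 7  (same call as traced above)
  -> return 15
  T(d=3) -> return 15  (same call as traced above)
-> return 31

Final answer: 31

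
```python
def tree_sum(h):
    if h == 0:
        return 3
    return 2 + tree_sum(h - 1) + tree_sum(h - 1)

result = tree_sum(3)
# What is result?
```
Call trace (a repeated sub-call is expanded the first time; later identical calls just restate its return value):
tree_sum(h=3)
  tree_sum(h=2)
    tree_sum(h=1)
      tree_sum(h=0)
      -> return 3
      tree_sum(h=0)
      -> return 3
    -> return 8
    tree_sum(h=1) -> return 8  (same call as traced above)
  -> return 18
  tree_sum(h=2) -> return 18  (same call as traced above)
-> return 38

Final answer: 38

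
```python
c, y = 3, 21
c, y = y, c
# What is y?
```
Trace:
  c=3, y=21
  c=21, y=3

Final answer: 3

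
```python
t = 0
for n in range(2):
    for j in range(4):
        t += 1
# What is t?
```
Trace:
  t=0
  t=1, n=0, j=0
  t=2, n=0, j=1
  t=3, n=0, j=2
  t=4, n=0, j=3
  t=5, n=1, j=0
  t=6, n=1, j=1
  t=7, n=1, j=2
  t=8, n=1, j=3

Final answer: 8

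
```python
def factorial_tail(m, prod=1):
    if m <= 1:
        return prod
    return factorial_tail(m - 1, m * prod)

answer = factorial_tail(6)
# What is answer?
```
Call trace:
factorial_tail(m=6, prod=1)
  factorial_tail(m=5, prod=6)
    factorial_tail(m=4, prod=30)
      factorial_tail(m=3, prod=120)
        factorial_tail(m=2, prod=360)
          factorial_tail(m=1, prod=720)
          -> return 720
        -> return 720
      -> return 720
    -> return 720
  -> return 720
-> return 720

Final answer: 720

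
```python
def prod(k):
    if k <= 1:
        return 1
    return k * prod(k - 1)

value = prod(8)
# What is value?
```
Call trace:
prod(k=8)
  prod(k=7)
    prod(k=6)
      prod(k=5)
        prod(k=4)
          prod(k=3)
            prod(k=2)
              prod(k=1)
              -> return 1
            -> return 2
          -> return 6
        -> return 24
      -> return 120
    -> return 720
  -> return 5040
-> return 40320

Final answer: 40320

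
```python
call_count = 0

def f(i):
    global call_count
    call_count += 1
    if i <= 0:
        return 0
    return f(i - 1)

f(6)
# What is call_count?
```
Call trace:
f(i=6)
  f(i=5)
    f(i=4)
      f(i=3)
        f(i=2)
          f(i=1)
            f(i=0)
            -> return 0
          -> return 0
        -> return 0
      -> return 0
    -> return 0
  -> return 0
-> return 0

call_count is incremented once per call. f is entered once for each i = 6, 5, 4, 3, 2, 1, 0 (the i <= 0 call returns without recursing), i.e. 6 + 1 calls.
call_count = 7

Final answer: 7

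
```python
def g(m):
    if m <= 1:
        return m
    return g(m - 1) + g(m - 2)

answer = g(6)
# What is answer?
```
Call trace (a repeated sub-call is expanded the first time; later identical calls just restate its return value):
g(m=6)
  g(m=5)
    g(m=4)
      g(m=3)
        g(m=2)
          g(m=1)
          -> return 1
          g(m=0)
          -> return 0
        -> return 1
        g(m=1)
        -> return 1
      -> return 2
      g(m=2) -> return 1  (same call as traced above)
    -> return 3
    g(m=3) -> return 2  (same call as traced above)
  -> return 5
  g(m=4) -> return 3  (same call as traced above)
-> return 8

Final answer: 8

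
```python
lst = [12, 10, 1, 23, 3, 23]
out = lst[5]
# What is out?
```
Trace:
  lst=[12, 10, 1, 23, 3, 23]
  lst=[12, 10, 1, 23, 3, 23], out=23

Final answer: 23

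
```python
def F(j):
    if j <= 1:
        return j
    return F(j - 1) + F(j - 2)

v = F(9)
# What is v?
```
Call trace (a repeated sub-call is expanded the first time; later identical calls just restate its return value):
F(j=9)
  F(j=8)
    F(j=7)
      F(j=6)
        F(j=5)
          F(j=4)
            F(j=3)
              F(j=2)
                F(j=1)
                -> return 1
                F(j=0)
                -> return 0
              -> return 1
              F(j=1)
              -> return 1
            -> return 2
            F(j=2) -> return 1  (same call as traced above)
          -> return 3
          F(j=3) -> return 2  (same call as traced above)
        -> return 5
        F(j=4) -> return 3  (same call as traced above)
      -> return 8
      F(j=5) -> return 5  (same call as traced above)
    -> return 13
    F(j=6) -> return 8  (same call as traced above)
  -> return 21
  F(j=7) -> return 13  (same call as traced above)
-> return 34

Final answer: 34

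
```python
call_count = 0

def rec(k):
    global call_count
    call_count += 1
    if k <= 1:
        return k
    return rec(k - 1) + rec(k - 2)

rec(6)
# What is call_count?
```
Call trace (a repeated sub-call is expanded the first time; later identical calls just restate its return value):
rec(k=6)
  rec(k=5)
    rec(k=4)
      rec(k=3)
        rec(k=2)
          rec(k=1)
          -> return 1
          rec(k=0)
          -> return 0
        -> return 1
        rec(k=1)
        -> return 1
      -> return 2
      rec(k=2) -> return 1  (same call as traced above)
    -> return 3
    rec(k=3) -> return 2  (same call as traced above)
  -> return 5
  rec(k=4) -> return 3  (same call as traced above)
-> return 8

call_count is incremented once per call, so count the calls in each subtree. Let C(k) = number of calls made by rec(k).
C(0) = C(1) = 1 (base case, no recursion); C(k) = 1 + C(k - 1) + C(k - 2) otherwise.
C(2) = 1 + C(1) + C(0) = 1 + 1 + 1 = 3
C(3) = 1 + C(2) + C(1) = 1 + 3 + 1 = 5
C(4) = 1 + C(3) + C(2) = 1 + 5 + 3 = 9
C(5) = 1 + C(4) + C(3) = 1 + 9 + 5 = 15
C(6) = 1 + C(5) + C(4) = 1 + 15 + 9 = 25
call_count = C(6) = 25

Final answer: 25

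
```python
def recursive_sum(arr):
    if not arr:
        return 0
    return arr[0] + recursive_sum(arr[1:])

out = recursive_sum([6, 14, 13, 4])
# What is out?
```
Call trace:
recursive_sum(arr=[6, 14, 13, 4])
  recursive_sum(arr=[14, 13, 4])
    recursive_sum(arr=[13, 4])
      recursive_sum(arr=[4])
        recursive_sum(arr=[])
        -> return 0
      -> return 4
    -> return 17
  -> return 31
-> return 37

Final answer: 37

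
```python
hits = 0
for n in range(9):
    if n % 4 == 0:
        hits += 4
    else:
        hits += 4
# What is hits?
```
Trace:
  hits=0
  hits=4, n=0
  hits=8, n=1
  hits=12, n=2
  hits=16, n=3
  hits=20, n=4
  hits=24, n=5
  hits=28, n=6
  hits=32, n=7
  hits=36, n=8

Final answer: 36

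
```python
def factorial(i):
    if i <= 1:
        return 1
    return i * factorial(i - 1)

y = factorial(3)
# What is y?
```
Call trace:
factorial(i=3)
  factorial(i=2)
    factorial(i=1)
    -> return 1
  -> return 2
-> return 6

Final answer: 6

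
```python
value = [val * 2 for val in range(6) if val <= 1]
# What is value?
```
Trace:
  val=0
  val=1
  val=2
  val=3
  val=4
  val=5
  value=[0, 2]

Final answer: [0, 2]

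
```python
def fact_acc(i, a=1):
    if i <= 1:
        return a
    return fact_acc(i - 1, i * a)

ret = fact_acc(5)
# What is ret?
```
Call trace:
fact_acc(i=5, a=1)
  fact_acc(i=4, a=5)
    fact_acc(i=3, a=20)
      fact_acc(i=2, a=60)
        fact_acc(i=1, a=120)
        -> return 120
      -> return 120
    -> return 120
  -> return 120
-> return 120

Final answer: 120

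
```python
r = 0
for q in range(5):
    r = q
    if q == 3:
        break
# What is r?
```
Trace:
  r=0
  r=0, q=0
  r=1, q=1
  r=2, q=2
  r=3, q=3

Final answer: 3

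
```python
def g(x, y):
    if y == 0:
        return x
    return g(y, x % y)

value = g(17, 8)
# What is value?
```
Call trace:
g(x=17, y=8)
  g(x=8, y=1)
    g(x=1, y=0)
    -> return 1
  -> return 1
-> return 1

Final answer: 1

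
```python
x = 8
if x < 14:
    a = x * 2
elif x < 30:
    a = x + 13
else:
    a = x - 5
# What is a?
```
Trace:
  x=8
  x=8, a=16

Final answer: 16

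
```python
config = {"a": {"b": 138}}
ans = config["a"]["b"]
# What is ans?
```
Trace:
  config={'a': {'b': 138}}
  config={'a': {'b': 138}}, ans=138

Final answer: 138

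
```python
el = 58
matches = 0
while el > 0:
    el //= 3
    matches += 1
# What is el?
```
Trace:
  el=58
  el=58, matches=0
  el=19, matches=1
  el=6, matches=2
  el=2, matches=3
  el=0, matches=4

Final answer: 0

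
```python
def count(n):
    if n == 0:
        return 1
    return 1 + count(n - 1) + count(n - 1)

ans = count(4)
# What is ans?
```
Call trace (a repeated sub-call is expanded the first time; later identical calls just restate its return value):
count(n=4)
  count(n=3)
    count(n=2)
      count(n=1)
        count(n=0)
        -> return 1
        count(n=0)
        -> return 1
      -> return 3
      count(n=1) -> return 3  (same call as traced above)
    -> return 7
    count(n=2) -> return 7  (same call as traced above)
  -> return 15
  count(n=3) -> return 15  (same call as traced above)
-> return 31

Final answer: 31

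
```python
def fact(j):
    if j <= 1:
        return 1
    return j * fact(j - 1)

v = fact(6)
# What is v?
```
Call trace:
fact(j=6)
  fact(j=5)
    fact(j=4)
      fact(j=3)
        fact(j=2)
          fact(j=1)
          -> return 1
        -> return 2
      -> return 6
    -> return 24
  -> return 120
-> return 720

Final answer: 720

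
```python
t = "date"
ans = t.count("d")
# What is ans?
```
Trace:
  t='date'
  t='date', ans=1

Final answer: 1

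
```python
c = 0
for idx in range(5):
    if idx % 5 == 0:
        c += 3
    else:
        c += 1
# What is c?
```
Trace:
  c=0
  c=3, idx=0
  c=4, idx=1
  c=5, idx=2
  c=6, idx=3
  c=7, idx=4

Final answer: 7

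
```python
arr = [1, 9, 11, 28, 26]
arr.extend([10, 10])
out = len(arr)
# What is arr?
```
Trace:
  arr=[1, 9, 11, 28, 26]
  arr=[1, 9, 11, 28, 26, 10, 10]
  arr=[1, 9, 11, 28, 26, 10, 10], out=7

Final answer: [1, 9, 11, 28, 26, 10, 10]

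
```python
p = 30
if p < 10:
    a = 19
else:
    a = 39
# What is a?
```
Trace:
  p=30
  p=30, a=39

Final answer: 39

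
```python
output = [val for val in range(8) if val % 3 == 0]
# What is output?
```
Trace:
  val=0
  val=1
  val=2
  val=3
  val=4
  val=5
  val=6
  val=7
  output=[0, 3, 6]

Final answer: [0, 3, 6]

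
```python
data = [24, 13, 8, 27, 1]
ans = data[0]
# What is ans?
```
Trace:
  data=[24, 13, 8, 27, 1]
  data=[24, 13, 8, 27, 1], ans=24

Final answer: 24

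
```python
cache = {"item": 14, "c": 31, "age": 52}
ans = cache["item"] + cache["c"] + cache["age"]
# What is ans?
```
Trace:
  cache={'item': 14, 'c': 31, 'age': 52}
  cache={'item': 14, 'c': 31, 'age': 52}, ans=97

Final answer: 97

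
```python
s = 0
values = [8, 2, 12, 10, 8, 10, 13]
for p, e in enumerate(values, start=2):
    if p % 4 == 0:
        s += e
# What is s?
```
Trace:
  s=0
  s=0, p=2, e=8
  s=0, p=3, e=2
  s=12, p=4, e=12
  s=12, p=5, e=10
  s=12, p=6, e=8
  s=12, p=7, e=10
  s=25, p=8, e=13

Final answer: 25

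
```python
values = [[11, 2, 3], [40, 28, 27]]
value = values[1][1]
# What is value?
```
Trace:
  values=[[11, 2, 3], [40, 28, 27]]
  values=[[11, 2, 3], [40, 28, 27]], value=28

Final answer: 28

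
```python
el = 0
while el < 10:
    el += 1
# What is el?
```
Trace:
  el=0
  el=1
  el=2
  el=3
  el=4
  el=5
  el=6
  el=7
  el=8
  el=9
  el=10

Final answer: 10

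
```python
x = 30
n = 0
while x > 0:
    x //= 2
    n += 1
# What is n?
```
Trace:
  x=30
  x=30, n=0
  x=15, n=1
  x=7, n=2
  x=3, n=3
  x=1, n=4
  x=0, n=5

Final answer: 5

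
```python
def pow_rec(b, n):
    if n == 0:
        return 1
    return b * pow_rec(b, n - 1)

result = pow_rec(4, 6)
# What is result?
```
Call trace:
pow_rec(b=4, n=6)
  pow_rec(b=4, n=5)
    pow_rec(b=4, n=4)
      pow_rec(b=4, n=3)
        pow_rec(b=4, n=2)
          pow_rec(b=4, n=1)
            pow_rec(b=4, n=0)
            -> return 1
          -> return 4
        -> return 16
      -> return 64
    -> return 256
  -> return 1024
-> return 4096

Final answer: 4096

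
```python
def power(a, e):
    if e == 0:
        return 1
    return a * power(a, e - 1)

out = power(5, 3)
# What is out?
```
Call trace:
power(a=5, e=3)
  power(a=5, e=2)
    power(a=5, e=1)
      power(a=5, e=0)
      -> return 1
    -> return 5
  -> return 25
-> return 125

Final answer: 125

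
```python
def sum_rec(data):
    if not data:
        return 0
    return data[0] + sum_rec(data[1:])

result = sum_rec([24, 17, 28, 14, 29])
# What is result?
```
Call trace:
sum_rec(data=[24, 17, 28, 14, 29])
  sum_rec(data=[17, 28, 14, 29])
    sum_rec(data=[28, 14, 29])
      sum_rec(data=[14, 29])
        sum_rec(data=[29])
          sum_rec(data=[])
          -> return 0
        -> return 29
      -> return 43
    -> return 71
  -> return 88
-> return 112

Final answer: 112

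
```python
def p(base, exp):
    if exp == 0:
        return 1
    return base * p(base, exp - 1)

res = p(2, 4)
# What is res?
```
Call trace:
p(base=2, exp=4)
  p(base=2, exp=3)
    p(base=2, exp=2)
      p(base=2, exp=1)
        p(base=2, exp=0)
        -> return 1
      -> return 2
    -> return 4
  -> return 8
-> return 16

Final answer: 16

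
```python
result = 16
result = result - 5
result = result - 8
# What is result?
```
Trace:
  result=16
  result=11
  result=3

Final answer: 3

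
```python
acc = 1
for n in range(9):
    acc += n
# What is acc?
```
Trace:
  acc=1
  acc=1, n=0
  acc=2, n=1
  acc=4, n=2
  acc=7, n=3
  acc=11, n=4
  acc=16, n=5
  acc=22, n=6
  acc=29, n=7
  acc=37, n=8

Final answer: 37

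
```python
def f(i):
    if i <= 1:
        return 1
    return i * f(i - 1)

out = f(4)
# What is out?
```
Call trace:
f(i=4)
  f(i=3)
    f(i=2)
      f(i=1)
      -> return 1
    -> return 2
  -> return 6
-> return 24

Final answer: 24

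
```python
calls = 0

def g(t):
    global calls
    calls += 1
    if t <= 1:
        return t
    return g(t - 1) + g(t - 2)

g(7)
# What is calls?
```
Call trace (a repeated sub-call is expanded the first time; later identical calls just restate its return value):
g(t=7)
  g(t=6)
    g(t=5)
      g(t=4)
        g(t=3)
          g(t=2)
            g(t=1)
            -> return 1
            g(t=0)
            -> return 0
          -> return 1
          g(t=1)
          -> return 1
        -> return 2
        g(t=2) -> return 1  (same call as traced above)
      -> return 3
      g(t=3) -> return 2  (same call as traced above)
    -> return 5
    g(t=4) -> return 3  (same call as traced above)
  -> return 8
  g(t=5) -> return 5  (same call as traced above)
-> return 13

calls is incremented once per call, so count the calls in each subtree. Let C(t) = number of calls made by g(t).
C(0) = C(1) = 1 (base case, no recursion); C(t) = 1 + C(t - 1) + C(t - 2) otherwise.
C(2) = 1 + C(1) + C(0) = 1 + 1 + 1 = 3
C(3) = 1 + C(2) + C(1) = 1 + 3 + 1 = 5
C(4) = 1 + C(3) + C(2) = 1 + 5 + 3 = 9
C(5) = 1 + C(4) + C(3) = 1 + 9 + 5 = 15
C(6) = 1 + C(5) + C(4) = 1 + 15 + 9 = 25
C(7) = 1 + C(6) + C(5) = 1 + 25 + 15 = 41
calls = C(7) = 41

Final answer: 41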